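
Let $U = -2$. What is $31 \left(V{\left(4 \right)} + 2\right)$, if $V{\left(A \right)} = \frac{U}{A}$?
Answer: $\frac{93}{2} \approx 46.5$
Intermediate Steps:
$V{\left(A \right)} = - \frac{2}{A}$
$31 \left(V{\left(4 \right)} + 2\right) = 31 \left(- \frac{2}{4} + 2\right) = 31 \left(\left(-2\right) \frac{1}{4} + 2\right) = 31 \left(- \frac{1}{2} + 2\right) = 31 \cdot \frac{3}{2} = \frac{93}{2}$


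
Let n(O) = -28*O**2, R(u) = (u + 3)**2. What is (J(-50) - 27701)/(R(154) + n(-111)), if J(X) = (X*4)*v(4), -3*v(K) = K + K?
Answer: 81503/961017 ≈ 0.084809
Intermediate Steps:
v(K) = -2*K/3 (v(K) = -(K + K)/3 = -2*K/3)
R(u) = (3 + u)**2
J(X) = -32*X/3 (J(X) = (X*4)*(-2/3*4) = (4*X)*(-8/3) = -32*X/3)
(J(-50) - 27701)/(R(154) + n(-111)) = (-32/3*(-50) - 27701)/((3 + 154)**2 - 28*(-111)**2) = (1600/3 - 27701)/(157**2 - 28*12321) = -81503/(3*(24649 - 344988)) = -81503/3/(-320339) = -81503/3*(-1/320339) = 81503/961017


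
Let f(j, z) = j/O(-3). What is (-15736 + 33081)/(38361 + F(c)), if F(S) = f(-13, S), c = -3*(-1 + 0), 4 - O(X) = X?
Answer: 121415/268514 ≈ 0.45217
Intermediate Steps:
O(X) = 4 - X
c = 3 (c = -3*(-1) = 3)
f(j, z) = j/7 (f(j, z) = j/(4 - 1*(-3)) = j/(4 + 3) = j/7)
F(S) = -13/7 (F(S) = (⅐)*(-13) = -13/7)
(-15736 + 33081)/(38361 + F(c)) = (-15736 + 33081)/(38361 - 13/7) = 17345/(268514/7) = 17345*(7/268514) = 121415/268514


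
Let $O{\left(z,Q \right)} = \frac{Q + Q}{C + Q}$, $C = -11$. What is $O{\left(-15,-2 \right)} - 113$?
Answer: $- \frac{1465}{13} \approx -112.69$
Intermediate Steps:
$O{\left(z,Q \right)} = \frac{2 Q}{-11 + Q}$ ($O{\left(z,Q \right)} = \frac{Q + Q}{-11 + Q} = \frac{2 Q}{-11 + Q}$)
$O{\left(-15,-2 \right)} - 113 = 2 \left(-2\right) \frac{1}{-11 - 2} - 113 = 2 \left(-2\right) \frac{1}{-13} - 113 = 2 \left(-2\right) \left(- \frac{1}{13}\right) - 113 = \frac{4}{13} - 113 = - \frac{1465}{13}$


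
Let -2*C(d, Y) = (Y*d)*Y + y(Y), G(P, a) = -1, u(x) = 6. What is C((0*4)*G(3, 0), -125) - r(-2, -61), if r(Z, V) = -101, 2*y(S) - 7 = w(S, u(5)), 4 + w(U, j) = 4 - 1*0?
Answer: 397/4 ≈ 99.250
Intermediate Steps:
w(U, j) = 0 (w(U, j) = -4 + (4 - 1*0) = -4 + (4 + 0) = -4 + 4 = 0)
y(S) = 7/2 (y(S) = 7/2 + (1/2)*0 = 7/2 + 0 = 7/2)
C(d, Y) = -7/4 - d*Y**2/2 (C(d, Y) = -((Y*d)*Y + 7/2)/2 = -(d*Y**2 + 7/2)/2 = -(7/2 + d*Y**2)/2 = -7/4 - d*Y**2/2)
C((0*4)*G(3, 0), -125) - r(-2, -61) = (-7/4 - 1/2*(0*4)*(-1)*(-125)**2) - 1*(-101) = (-7/4 - 1/2*0*(-1)*15625) + 101 = (-7/4 - 1/2*0*15625) + 101 = (-7/4 + 0) + 101 = -7/4 + 101 = 397/4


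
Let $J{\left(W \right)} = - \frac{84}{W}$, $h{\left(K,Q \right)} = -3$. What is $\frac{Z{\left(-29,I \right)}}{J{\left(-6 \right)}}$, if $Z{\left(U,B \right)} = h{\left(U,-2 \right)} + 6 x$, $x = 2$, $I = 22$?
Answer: $\frac{9}{14} \approx 0.64286$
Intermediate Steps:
$Z{\left(U,B \right)} = 9$ ($Z{\left(U,B \right)} = -3 + 6 \cdot 2 = -3 + 12 = 9$)
$\frac{Z{\left(-29,I \right)}}{J{\left(-6 \right)}} = \frac{9}{\left(-84\right) \frac{1}{-6}} = \frac{9}{\left(-84\right) \left(- \frac{1}{6}\right)} = \frac{9}{14}$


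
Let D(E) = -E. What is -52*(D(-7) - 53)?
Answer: 2392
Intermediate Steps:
-52*(D(-7) - 53) = -52*(-1*(-7) - 53) = -52*(7 - 53) = -52*(-46) = 2392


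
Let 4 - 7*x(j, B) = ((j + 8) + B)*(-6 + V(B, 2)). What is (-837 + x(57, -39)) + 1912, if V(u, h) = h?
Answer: 7633/7 ≈ 1090.4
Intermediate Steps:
x(j, B) = 36/7 + 4*B/7 + 4*j/7 (x(j, B) = 4/7 - ((j + 8) + B)*(-6 + 2)/7 = 4/7 - ((8 + j) + B)*(-4)/7 = 4/7 - (8 + B + j)*(-4)/7 = 4/7 - (-32 - 4*B - 4*j)/7 = 4/7 + (32/7 + 4*B/7 + 4*j/7) = 36/7 + 4*B/7 + 4*j/7)
(-837 + x(57, -39)) + 1912 = (-837 + (36/7 + (4/7)*(-39) + (4/7)*57)) + 1912 = (-837 + (36/7 - 156/7 + 228/7)) + 1912 = (-837 + 108/7) + 1912 = -5751/7 + 1912 = 7633/7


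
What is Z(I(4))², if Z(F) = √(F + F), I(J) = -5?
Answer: -10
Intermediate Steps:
Z(F) = √2*√F (Z(F) = √(2*F) = √2*√F)
Z(I(4))² = (√2*√(-5))² = (√2*(I*√5))² = (I*√10)² = -10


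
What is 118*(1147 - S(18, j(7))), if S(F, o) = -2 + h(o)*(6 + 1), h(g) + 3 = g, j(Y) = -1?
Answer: 138886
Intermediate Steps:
h(g) = -3 + g
S(F, o) = -23 + 7*o (S(F, o) = -2 + (-3 + o)*(6 + 1) = -2 + (-3 + o)*7 = -2 + (-21 + 7*o) = -23 + 7*o)
118*(1147 - S(18, j(7))) = 118*(1147 - (-23 + 7*(-1))) = 118*(1147 - (-23 - 7)) = 118*(1147 - 1*(-30)) = 118*(1147 + 30) = 118*1177 = 138886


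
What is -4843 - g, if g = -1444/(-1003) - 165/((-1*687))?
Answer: -1112759982/229687 ≈ -4844.7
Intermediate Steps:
g = 385841/229687 (g = -1444*(-1/1003) - 165/(-687) = 1444/1003 - 165*(-1/687) = 1444/1003 + 55/229 = 385841/229687 ≈ 1.6799)
-4843 - g = -4843 - 1*385841/229687 = -4843 - 385841/229687 = -1112759982/229687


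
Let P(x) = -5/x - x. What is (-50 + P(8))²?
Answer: 219961/64 ≈ 3436.9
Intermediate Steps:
P(x) = -x - 5/x
(-50 + P(8))² = (-50 + (-1*8 - 5/8))² = (-50 + (-8 - 5*⅛))² = (-50 + (-8 - 5/8))² = (-50 - 69/8)² = (-469/8)² = 219961/64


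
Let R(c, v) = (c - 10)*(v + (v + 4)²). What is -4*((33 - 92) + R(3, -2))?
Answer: 292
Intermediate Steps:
R(c, v) = (-10 + c)*(v + (4 + v)²)
-4*((33 - 92) + R(3, -2)) = -4*((33 - 92) + (-10*(-2) - 10*(4 - 2)² + 3*(-2) + 3*(4 - 2)²)) = -4*(-59 + (20 - 10*2² - 6 + 3*2²)) = -4*(-59 + (20 - 10*4 - 6 + 3*4)) = -4*(-59 + (20 - 40 - 6 + 12)) = -4*(-59 - 14) = -4*(-73) = 292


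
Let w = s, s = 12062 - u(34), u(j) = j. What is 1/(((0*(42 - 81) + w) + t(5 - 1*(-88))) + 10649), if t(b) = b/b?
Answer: 1/22678 ≈ 4.4096e-5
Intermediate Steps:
t(b) = 1
s = 12028 (s = 12062 - 1*34 = 12062 - 34 = 12028)
w = 12028
1/(((0*(42 - 81) + w) + t(5 - 1*(-88))) + 10649) = 1/(((0*(42 - 81) + 12028) + 1) + 10649) = 1/(((0*(-39) + 12028) + 1) + 10649) = 1/(((0 + 12028) + 1) + 10649) = 1/((12028 + 1) + 10649) = 1/(12029 + 10649) = 1/22678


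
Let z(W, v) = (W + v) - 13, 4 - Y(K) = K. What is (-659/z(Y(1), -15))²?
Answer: 434281/625 ≈ 694.85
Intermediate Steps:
Y(K) = 4 - K
z(W, v) = -13 + W + v
(-659/z(Y(1), -15))² = (-659/(-13 + (4 - 1*1) - 15))² = (-659/(-13 + (4 - 1) - 15))² = (-659/(-13 + 3 - 15))² = (-659/(-25))² = (-659*(-1/25))² = (659/25)² = 434281/625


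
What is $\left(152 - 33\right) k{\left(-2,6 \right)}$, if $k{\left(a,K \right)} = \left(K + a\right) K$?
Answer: $2856$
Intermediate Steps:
$k{\left(a,K \right)} = K \left(K + a\right)$
$\left(152 - 33\right) k{\left(-2,6 \right)} = \left(152 - 33\right) 6 \left(6 - 2\right) = 119 \cdot 6 \cdot 4 = 119 \cdot 24 = 2856$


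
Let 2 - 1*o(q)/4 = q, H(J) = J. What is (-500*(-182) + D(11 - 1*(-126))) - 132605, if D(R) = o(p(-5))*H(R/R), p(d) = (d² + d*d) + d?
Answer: -41777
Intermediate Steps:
p(d) = d + 2*d² (p(d) = (d² + d²) + d = 2*d² + d = d + 2*d²)
o(q) = 8 - 4*q
D(R) = -172 (D(R) = (8 - (-20)*(1 + 2*(-5)))*(R/R) = (8 - (-20)*(1 - 10))*1 = (8 - (-20)*(-9))*1 = (8 - 4*45)*1 = (8 - 180)*1 = -172*1 = -172)
(-500*(-182) + D(11 - 1*(-126))) - 132605 = (-500*(-182) - 172) - 132605 = (91000 - 172) - 132605 = 90828 - 132605 = -41777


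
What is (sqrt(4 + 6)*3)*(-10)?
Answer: -30*sqrt(10) ≈ -94.868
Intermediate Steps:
(sqrt(4 + 6)*3)*(-10) = (sqrt(10)*3)*(-10) = (3*sqrt(10))*(-10) = -30*sqrt(10)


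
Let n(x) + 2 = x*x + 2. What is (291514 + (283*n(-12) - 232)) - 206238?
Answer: 125796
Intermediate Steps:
n(x) = x² (n(x) = -2 + (x*x + 2) = -2 + (x² + 2) = -2 + (2 + x²) = x²)
(291514 + (283*n(-12) - 232)) - 206238 = (291514 + (283*(-12)² - 232)) - 206238 = (291514 + (283*144 - 232)) - 206238 = (291514 + (40752 - 232)) - 206238 = (291514 + 40520) - 206238 = 332034 - 206238 = 125796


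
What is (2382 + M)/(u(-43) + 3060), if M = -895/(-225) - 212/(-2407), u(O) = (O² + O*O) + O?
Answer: 258446723/727335225 ≈ 0.35533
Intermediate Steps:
u(O) = O + 2*O² (u(O) = (O² + O²) + O = 2*O² + O = O + 2*O²)
M = 440393/108315 (M = -895*(-1/225) - 212*(-1/2407) = 179/45 + 212/2407 = 440393/108315 ≈ 4.0659)
(2382 + M)/(u(-43) + 3060) = (2382 + 440393/108315)/(-43*(1 + 2*(-43)) + 3060) = 258446723/(108315*(-43*(1 - 86) + 3060)) = 258446723/(108315*(-43*(-85) + 3060)) = 258446723/(108315*(3655 + 3060)) = (258446723/108315)/6715 = (258446723/108315)*(1/6715) = 258446723/727335225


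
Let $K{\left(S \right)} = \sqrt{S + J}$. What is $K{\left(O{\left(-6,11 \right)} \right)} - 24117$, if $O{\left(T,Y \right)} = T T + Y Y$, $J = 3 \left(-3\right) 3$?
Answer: $-24117 + \sqrt{130} \approx -24106.0$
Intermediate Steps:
$J = -27$ ($J = \left(-9\right) 3 = -27$)
$O{\left(T,Y \right)} = T^{2} + Y^{2}$
$K{\left(S \right)} = \sqrt{-27 + S}$ ($K{\left(S \right)} = \sqrt{S - 27} = \sqrt{-27 + S}$)
$K{\left(O{\left(-6,11 \right)} \right)} - 24117 = \sqrt{-27 + \left(\left(-6\right)^{2} + 11^{2}\right)} - 24117 = \sqrt{-27 + \left(36 + 121\right)} - 24117 = \sqrt{-27 + 157} - 24117 = \sqrt{130} - 24117 = -24117 + \sqrt{130}$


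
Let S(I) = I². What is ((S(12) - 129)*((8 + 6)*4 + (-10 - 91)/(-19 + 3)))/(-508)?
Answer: -14955/8128 ≈ -1.8399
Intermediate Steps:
((S(12) - 129)*((8 + 6)*4 + (-10 - 91)/(-19 + 3)))/(-508) = ((12² - 129)*((8 + 6)*4 + (-10 - 91)/(-19 + 3)))/(-508) = ((144 - 129)*(14*4 - 101/(-16)))*(-1/508) = (15*(56 - 101*(-1/16)))*(-1/508) = (15*(56 + 101/16))*(-1/508) = (15*(997/16))*(-1/508) = (14955/16)*(-1/508) = -14955/8128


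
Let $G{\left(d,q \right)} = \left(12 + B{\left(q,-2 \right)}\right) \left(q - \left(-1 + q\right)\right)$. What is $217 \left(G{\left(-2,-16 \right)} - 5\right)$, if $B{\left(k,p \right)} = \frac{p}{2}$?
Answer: $1302$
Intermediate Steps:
$B{\left(k,p \right)} = \frac{p}{2}$ ($B{\left(k,p \right)} = p \frac{1}{2} = \frac{p}{2}$)
$G{\left(d,q \right)} = 11$ ($G{\left(d,q \right)} = \left(12 + \frac{1}{2} \left(-2\right)\right) \left(q - \left(-1 + q\right)\right) = \left(12 - 1\right) 1 = 11 \cdot 1 = 11$)
$217 \left(G{\left(-2,-16 \right)} - 5\right) = 217 \left(11 - 5\right) = 217 \cdot 6 = 1302$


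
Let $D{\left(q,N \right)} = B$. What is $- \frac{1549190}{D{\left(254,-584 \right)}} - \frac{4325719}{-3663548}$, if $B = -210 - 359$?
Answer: $\frac{5677993260231}{2084558812} \approx 2723.8$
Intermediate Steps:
$B = -569$ ($B = -210 - 359 = -569$)
$D{\left(q,N \right)} = -569$
$- \frac{1549190}{D{\left(254,-584 \right)}} - \frac{4325719}{-3663548} = - \frac{1549190}{-569} - \frac{4325719}{-3663548} = \left(-1549190\right) \left(- \frac{1}{569}\right) - - \frac{4325719}{3663548} = \frac{1549190}{569} + \frac{4325719}{3663548} = \frac{5677993260231}{2084558812}$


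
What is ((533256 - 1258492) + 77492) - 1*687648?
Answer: -1335392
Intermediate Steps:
((533256 - 1258492) + 77492) - 1*687648 = (-725236 + 77492) - 687648 = -647744 - 687648 = -1335392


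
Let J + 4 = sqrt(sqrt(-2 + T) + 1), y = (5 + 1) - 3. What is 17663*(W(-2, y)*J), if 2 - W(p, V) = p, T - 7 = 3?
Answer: -282608 + 70652*sqrt(1 + 2*sqrt(2)) ≈ -1.4437e+5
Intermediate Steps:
T = 10 (T = 7 + 3 = 10)
y = 3 (y = 6 - 3 = 3)
W(p, V) = 2 - p
J = -4 + sqrt(1 + 2*sqrt(2)) (J = -4 + sqrt(sqrt(-2 + 10) + 1) = -4 + sqrt(sqrt(8) + 1) = -4 + sqrt(2*sqrt(2) + 1) = -4 + sqrt(1 + 2*sqrt(2)) ≈ -2.0434)
17663*(W(-2, y)*J) = 17663*((2 - 1*(-2))*(-4 + sqrt(1 + 2*sqrt(2)))) = 17663*((2 + 2)*(-4 + sqrt(1 + 2*sqrt(2)))) = 17663*(4*(-4 + sqrt(1 + 2*sqrt(2)))) = 17663*(-16 + 4*sqrt(1 + 2*sqrt(2))) = -282608 + 70652*sqrt(1 + 2*sqrt(2))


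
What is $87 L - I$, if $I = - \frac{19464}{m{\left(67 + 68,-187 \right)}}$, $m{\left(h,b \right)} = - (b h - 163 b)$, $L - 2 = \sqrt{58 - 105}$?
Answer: $\frac{222900}{1309} + 87 i \sqrt{47} \approx 170.28 + 596.44 i$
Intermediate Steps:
$L = 2 + i \sqrt{47}$ ($L = 2 + \sqrt{58 - 105} = 2 + \sqrt{-47} = 2 + i \sqrt{47} \approx 2.0 + 6.8557 i$)
$m{\left(h,b \right)} = 163 b - b h$ ($m{\left(h,b \right)} = - (- 163 b + b h) = 163 b - b h$)
$I = \frac{4866}{1309}$ ($I = - \frac{19464}{\left(-187\right) \left(163 - \left(67 + 68\right)\right)} = - \frac{19464}{\left(-187\right) \left(163 - 135\right)} = - \frac{19464}{\left(-187\right) 28} = - \frac{19464}{-5236} = \left(-19464\right) \left(- \frac{1}{5236}\right) = \frac{4866}{1309} \approx 3.7173$)
$87 L - I = 87 \left(2 + i \sqrt{47}\right) - \frac{4866}{1309} = \left(174 + 87 i \sqrt{47}\right) - \frac{4866}{1309} = \frac{222900}{1309} + 87 i \sqrt{47}$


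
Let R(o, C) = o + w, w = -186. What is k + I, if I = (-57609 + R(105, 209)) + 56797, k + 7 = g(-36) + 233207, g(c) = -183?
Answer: 232124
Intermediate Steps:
R(o, C) = -186 + o (R(o, C) = o - 186 = -186 + o)
k = 233017 (k = -7 + (-183 + 233207) = -7 + 233024 = 233017)
I = -893 (I = (-57609 + (-186 + 105)) + 56797 = (-57609 - 81) + 56797 = -57690 + 56797 = -893)
k + I = 233017 - 893 = 232124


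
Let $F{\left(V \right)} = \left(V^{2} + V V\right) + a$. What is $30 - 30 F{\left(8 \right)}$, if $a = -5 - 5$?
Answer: $-3510$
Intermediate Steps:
$a = -10$ ($a = -5 - 5 = -10$)
$F{\left(V \right)} = -10 + 2 V^{2}$ ($F{\left(V \right)} = \left(V^{2} + V V\right) - 10 = \left(V^{2} + V^{2}\right) - 10 = 2 V^{2} - 10 = -10 + 2 V^{2}$)
$30 - 30 F{\left(8 \right)} = 30 - 30 \left(-10 + 2 \cdot 8^{2}\right) = 30 - 30 \left(-10 + 2 \cdot 64\right) = 30 - 30 \left(-10 + 128\right) = 30 - 3540 = -3510$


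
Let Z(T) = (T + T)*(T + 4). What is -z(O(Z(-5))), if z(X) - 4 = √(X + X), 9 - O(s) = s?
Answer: -4 - I*√2 ≈ -4.0 - 1.4142*I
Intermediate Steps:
Z(T) = 2*T*(4 + T) (Z(T) = (2*T)*(4 + T) = 2*T*(4 + T))
O(s) = 9 - s
z(X) = 4 + √2*√X (z(X) = 4 + √(X + X) = 4 + √(2*X) = 4 + √2*√X)
-z(O(Z(-5))) = -(4 + √2*√(9 - 2*(-5)*(4 - 5))) = -(4 + √2*√(9 - 2*(-5)*(-1))) = -(4 + √2*√(9 - 1*10)) = -(4 + √2*√(9 - 10)) = -(4 + √2*√(-1)) = -(4 + √2*I) = -(4 + I*√2) = -4 - I*√2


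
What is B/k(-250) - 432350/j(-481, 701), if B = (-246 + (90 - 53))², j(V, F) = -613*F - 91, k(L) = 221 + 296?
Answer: 863536067/10100394 ≈ 85.495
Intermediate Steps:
k(L) = 517
j(V, F) = -91 - 613*F
B = 43681 (B = (-246 + 37)² = (-209)² = 43681)
B/k(-250) - 432350/j(-481, 701) = 43681/517 - 432350/(-91 - 613*701) = 43681*(1/517) - 432350/(-91 - 429713) = 3971/47 - 432350/(-429804) = 3971/47 - 432350*(-1/429804) = 3971/47 + 216175/214902 = 863536067/10100394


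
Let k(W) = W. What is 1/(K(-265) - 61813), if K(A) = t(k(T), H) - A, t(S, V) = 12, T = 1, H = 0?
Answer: -1/61536 ≈ -1.6251e-5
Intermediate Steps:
K(A) = 12 - A
1/(K(-265) - 61813) = 1/((12 - 1*(-265)) - 61813) = 1/((12 + 265) - 61813) = 1/(277 - 61813) = 1/(-61536) = -1/61536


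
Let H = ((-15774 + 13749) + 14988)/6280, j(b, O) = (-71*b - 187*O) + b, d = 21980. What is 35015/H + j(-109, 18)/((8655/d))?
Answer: 465042792/16733 ≈ 27792.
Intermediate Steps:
j(b, O) = -187*O - 70*b (j(b, O) = (-187*O - 71*b) + b = -187*O - 70*b)
H = 12963/6280 (H = (-2025 + 14988)*(1/6280) = 12963*(1/6280) = 12963/6280 ≈ 2.0642)
35015/H + j(-109, 18)/((8655/d)) = 35015/(12963/6280) + (-187*18 - 70*(-109))/((8655/21980)) = 35015*(6280/12963) + (-3366 + 7630)/((8655*(1/21980))) = 1475800/87 + 4264/(1731/4396) = 1475800/87 + 4264*(4396/1731) = 1475800/87 + 18744544/1731 = 465042792/16733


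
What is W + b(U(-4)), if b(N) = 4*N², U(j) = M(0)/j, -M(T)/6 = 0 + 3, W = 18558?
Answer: 18639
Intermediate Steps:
M(T) = -18 (M(T) = -6*(0 + 3) = -6*3 = -18)
U(j) = -18/j
W + b(U(-4)) = 18558 + 4*(-18/(-4))² = 18558 + 4*(-18*(-¼))² = 18558 + 4*(9/2)² = 18558 + 4*(81/4) = 18558 + 81 = 18639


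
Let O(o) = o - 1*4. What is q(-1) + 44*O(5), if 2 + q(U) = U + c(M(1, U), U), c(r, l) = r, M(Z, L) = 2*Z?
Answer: 43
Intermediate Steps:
O(o) = -4 + o (O(o) = o - 4 = -4 + o)
q(U) = U (q(U) = -2 + (U + 2*1) = -2 + (U + 2) = -2 + (2 + U) = U)
q(-1) + 44*O(5) = -1 + 44*(-4 + 5) = -1 + 44*1 = -1 + 44 = 43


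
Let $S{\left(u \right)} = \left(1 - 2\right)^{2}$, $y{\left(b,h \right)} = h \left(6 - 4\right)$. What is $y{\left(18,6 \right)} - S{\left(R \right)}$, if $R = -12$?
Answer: $11$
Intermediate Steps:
$y{\left(b,h \right)} = 2 h$ ($y{\left(b,h \right)} = h 2 = 2 h$)
$S{\left(u \right)} = 1$ ($S{\left(u \right)} = \left(-1\right)^{2} = 1$)
$y{\left(18,6 \right)} - S{\left(R \right)} = 2 \cdot 6 - 1 = 12 - 1 = 11$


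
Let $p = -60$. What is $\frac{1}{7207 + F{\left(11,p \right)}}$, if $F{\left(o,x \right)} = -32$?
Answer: $\frac{1}{7175} \approx 0.00013937$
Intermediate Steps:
$\frac{1}{7207 + F{\left(11,p \right)}} = \frac{1}{7207 - 32} = \frac{1}{7175}$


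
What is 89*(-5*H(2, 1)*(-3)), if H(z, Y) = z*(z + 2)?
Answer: 10680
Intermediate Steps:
H(z, Y) = z*(2 + z)
89*(-5*H(2, 1)*(-3)) = 89*(-10*(2 + 2)*(-3)) = 89*(-10*4*(-3)) = 89*(-5*8*(-3)) = 89*(-40*(-3)) = 89*120 = 10680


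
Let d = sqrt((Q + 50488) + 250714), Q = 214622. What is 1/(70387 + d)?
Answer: 70387/4953813945 - 4*sqrt(32239)/4953813945 ≈ 1.4064e-5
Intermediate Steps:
d = 4*sqrt(32239) (d = sqrt((214622 + 50488) + 250714) = sqrt(265110 + 250714) = sqrt(515824) = 4*sqrt(32239) ≈ 718.21)
1/(70387 + d) = 1/(70387 + 4*sqrt(32239))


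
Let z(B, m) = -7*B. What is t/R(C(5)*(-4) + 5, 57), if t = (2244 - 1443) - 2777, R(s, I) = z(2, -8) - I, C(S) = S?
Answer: 1976/71 ≈ 27.831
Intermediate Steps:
R(s, I) = -14 - I (R(s, I) = -7*2 - I = -14 - I)
t = -1976 (t = 801 - 2777 = -1976)
t/R(C(5)*(-4) + 5, 57) = -1976/(-14 - 1*57) = -1976/(-14 - 57) = -1976/(-71) = -1976*(-1/71) = 1976/71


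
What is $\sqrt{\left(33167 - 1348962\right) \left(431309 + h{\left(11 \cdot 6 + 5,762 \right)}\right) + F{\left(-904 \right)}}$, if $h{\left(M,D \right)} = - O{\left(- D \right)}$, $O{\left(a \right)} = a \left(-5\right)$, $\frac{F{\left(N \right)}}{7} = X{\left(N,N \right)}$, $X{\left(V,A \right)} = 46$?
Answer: $i \sqrt{562501046383} \approx 7.5 \cdot 10^{5} i$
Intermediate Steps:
$F{\left(N \right)} = 322$ ($F{\left(N \right)} = 7 \cdot 46 = 322$)
$O{\left(a \right)} = - 5 a$
$h{\left(M,D \right)} = - 5 D$ ($h{\left(M,D \right)} = - \left(-5\right) \left(- D\right) = - 5 D$)
$\sqrt{\left(33167 - 1348962\right) \left(431309 + h{\left(11 \cdot 6 + 5,762 \right)}\right) + F{\left(-904 \right)}} = \sqrt{\left(33167 - 1348962\right) \left(431309 - 3810\right) + 322} = \sqrt{- 1315795 \left(431309 - 3810\right) + 322} = \sqrt{\left(-1315795\right) 427499 + 322} = \sqrt{-562501046705 + 322} = \sqrt{-562501046383} = i \sqrt{562501046383}$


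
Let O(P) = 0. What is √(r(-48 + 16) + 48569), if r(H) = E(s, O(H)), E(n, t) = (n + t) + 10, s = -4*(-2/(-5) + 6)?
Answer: √1213835/5 ≈ 220.35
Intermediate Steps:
s = -128/5 (s = -4*(-2*(-⅕) + 6) = -4*(⅖ + 6) = -4*32/5 = -128/5 ≈ -25.600)
E(n, t) = 10 + n + t
r(H) = -78/5 (r(H) = 10 - 128/5 + 0 = -78/5)
√(r(-48 + 16) + 48569) = √(-78/5 + 48569) = √(242767/5) = √1213835/5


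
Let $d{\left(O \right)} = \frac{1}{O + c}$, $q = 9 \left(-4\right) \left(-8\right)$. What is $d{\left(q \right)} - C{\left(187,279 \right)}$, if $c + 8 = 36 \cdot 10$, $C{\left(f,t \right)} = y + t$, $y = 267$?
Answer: $- \frac{349439}{640} \approx -546.0$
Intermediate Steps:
$C{\left(f,t \right)} = 267 + t$
$q = 288$ ($q = \left(-36\right) \left(-8\right) = 288$)
$c = 352$ ($c = -8 + 36 \cdot 10 = -8 + 360 = 352$)
$d{\left(O \right)} = \frac{1}{352 + O}$ ($d{\left(O \right)} = \frac{1}{O + 352} = \frac{1}{352 + O}$)
$d{\left(q \right)} - C{\left(187,279 \right)} = \frac{1}{352 + 288} - \left(267 + 279\right) = \frac{1}{640} - 546 = - \frac{349439}{640}$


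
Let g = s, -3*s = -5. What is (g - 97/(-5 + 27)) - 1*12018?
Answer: -793369/66 ≈ -12021.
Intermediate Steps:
s = 5/3 (s = -⅓*(-5) = 5/3 ≈ 1.6667)
g = 5/3 ≈ 1.6667
(g - 97/(-5 + 27)) - 1*12018 = (5/3 - 97/(-5 + 27)) - 1*12018 = (5/3 - 97/22) - 12018 = -181/66 - 12018 = -793369/66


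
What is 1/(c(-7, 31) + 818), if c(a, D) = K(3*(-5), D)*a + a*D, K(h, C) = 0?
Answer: 1/601 ≈ 0.0016639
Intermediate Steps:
c(a, D) = D*a (c(a, D) = 0*a + a*D = 0 + D*a = D*a)
1/(c(-7, 31) + 818) = 1/(31*(-7) + 818) = 1/(-217 + 818) = 1/601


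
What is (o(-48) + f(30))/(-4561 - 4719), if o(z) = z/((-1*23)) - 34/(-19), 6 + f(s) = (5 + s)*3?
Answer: -44957/4055360 ≈ -0.011086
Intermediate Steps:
f(s) = 9 + 3*s (f(s) = -6 + (5 + s)*3 = -6 + (15 + 3*s) = 9 + 3*s)
o(z) = 34/19 - z/23 (o(z) = z/(-23) - 34*(-1/19) = z*(-1/23) + 34/19 = -z/23 + 34/19 = 34/19 - z/23)
(o(-48) + f(30))/(-4561 - 4719) = ((34/19 - 1/23*(-48)) + (9 + 3*30))/(-4561 - 4719) = ((34/19 + 48/23) + (9 + 90))/(-9280) = (1694/437 + 99)*(-1/9280) = (44957/437)*(-1/9280) = -44957/4055360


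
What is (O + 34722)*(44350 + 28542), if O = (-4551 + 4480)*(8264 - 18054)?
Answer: 53197456304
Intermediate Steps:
O = 695090 (O = -71*(-9790) = 695090)
(O + 34722)*(44350 + 28542) = (695090 + 34722)*(44350 + 28542) = 729812*72892 = 53197456304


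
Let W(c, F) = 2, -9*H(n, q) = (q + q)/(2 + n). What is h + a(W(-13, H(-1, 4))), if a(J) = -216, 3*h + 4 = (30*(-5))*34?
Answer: -5752/3 ≈ -1917.3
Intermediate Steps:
H(n, q) = -2*q/(9*(2 + n)) (H(n, q) = -(q + q)/(9*(2 + n)) = -2*q/(9*(2 + n)))
h = -5104/3 (h = -4/3 + ((30*(-5))*34)/3 = -4/3 + (-150*34)/3 = -4/3 + (1/3)*(-5100) = -4/3 - 1700 = -5104/3 ≈ -1701.3)
h + a(W(-13, H(-1, 4))) = -5104/3 - 216 = -5752/3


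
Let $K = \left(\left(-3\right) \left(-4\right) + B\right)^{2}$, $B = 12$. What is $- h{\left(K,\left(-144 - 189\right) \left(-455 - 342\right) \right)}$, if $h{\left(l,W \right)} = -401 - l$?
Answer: $977$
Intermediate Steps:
$K = 576$ ($K = \left(\left(-3\right) \left(-4\right) + 12\right)^{2} = \left(12 + 12\right)^{2} = 24^{2} = 576$)
$- h{\left(K,\left(-144 - 189\right) \left(-455 - 342\right) \right)} = - (-401 - 576) = \left(-1\right) \left(-977\right) = 977$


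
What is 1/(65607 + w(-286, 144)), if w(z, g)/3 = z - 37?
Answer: 1/64638 ≈ 1.5471e-5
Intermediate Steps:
w(z, g) = -111 + 3*z (w(z, g) = 3*(z - 37) = 3*(-37 + z) = -111 + 3*z)
1/(65607 + w(-286, 144)) = 1/(65607 + (-111 + 3*(-286))) = 1/(65607 + (-111 - 858)) = 1/(65607 - 969) = 1/64638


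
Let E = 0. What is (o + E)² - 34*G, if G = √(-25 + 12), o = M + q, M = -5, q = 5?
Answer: -34*I*√13 ≈ -122.59*I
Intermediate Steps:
o = 0 (o = -5 + 5 = 0)
G = I*√13 (G = √(-13) = I*√13 ≈ 3.6056*I)
(o + E)² - 34*G = (0 + 0)² - 34*I*√13 = 0² - 34*I*√13 = 0 - 34*I*√13 = -34*I*√13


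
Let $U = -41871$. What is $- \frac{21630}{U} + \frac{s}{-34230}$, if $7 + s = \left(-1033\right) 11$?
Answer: $\frac{13516313}{15924937} \approx 0.84875$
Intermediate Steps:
$s = -11370$ ($s = -7 - 11363 = -11370$)
$- \frac{21630}{U} + \frac{s}{-34230} = - \frac{21630}{-41871} - \frac{11370}{-34230} = \left(-21630\right) \left(- \frac{1}{41871}\right) - - \frac{379}{1141} = \frac{7210}{13957} + \frac{379}{1141} = \frac{13516313}{15924937}$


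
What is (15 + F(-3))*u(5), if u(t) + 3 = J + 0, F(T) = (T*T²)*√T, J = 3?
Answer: 0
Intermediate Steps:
F(T) = T^(7/2) (F(T) = T³*√T = T^(7/2))
u(t) = 0 (u(t) = -3 + (3 + 0) = -3 + 3 = 0)
(15 + F(-3))*u(5) = (15 + (-3)^(7/2))*0 = (15 - 27*I*√3)*0 = 0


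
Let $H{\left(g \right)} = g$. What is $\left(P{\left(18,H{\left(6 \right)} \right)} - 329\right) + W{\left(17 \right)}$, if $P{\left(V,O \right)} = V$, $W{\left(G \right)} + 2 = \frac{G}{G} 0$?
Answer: $-313$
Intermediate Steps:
$W{\left(G \right)} = -2$ ($W{\left(G \right)} = -2 + \frac{G}{G} 0 = -2 + 1 \cdot 0 = -2 + 0 = -2$)
$\left(P{\left(18,H{\left(6 \right)} \right)} - 329\right) + W{\left(17 \right)} = \left(18 - 329\right) - 2 = -311 - 2 = -313$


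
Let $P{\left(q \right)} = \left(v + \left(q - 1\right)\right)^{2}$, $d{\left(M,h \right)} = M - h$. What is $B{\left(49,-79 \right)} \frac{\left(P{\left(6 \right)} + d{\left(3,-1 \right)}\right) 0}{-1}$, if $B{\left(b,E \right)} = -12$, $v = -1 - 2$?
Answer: $0$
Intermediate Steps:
$v = -3$
$P{\left(q \right)} = \left(-4 + q\right)^{2}$ ($P{\left(q \right)} = \left(-3 + \left(q - 1\right)\right)^{2} = \left(-3 + \left(-1 + q\right)\right)^{2} = \left(-4 + q\right)^{2}$)
$B{\left(49,-79 \right)} \frac{\left(P{\left(6 \right)} + d{\left(3,-1 \right)}\right) 0}{-1} = - 12 \frac{\left(\left(-4 + 6\right)^{2} + \left(3 - -1\right)\right) 0}{-1} = - 12 \left(2^{2} + \left(3 + 1\right)\right) 0 \left(-1\right) = - 12 \left(4 + 4\right) 0 \left(-1\right) = - 12 \cdot 8 \cdot 0 \left(-1\right) = - 12 \cdot 0 \left(-1\right) = \left(-12\right) 0 = 0$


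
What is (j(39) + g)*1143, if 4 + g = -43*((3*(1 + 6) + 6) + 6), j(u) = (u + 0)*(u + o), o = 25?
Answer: 1226439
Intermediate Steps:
j(u) = u*(25 + u) (j(u) = (u + 0)*(u + 25) = u*(25 + u))
g = -1423 (g = -4 - 43*((3*(1 + 6) + 6) + 6) = -4 - 43*((3*7 + 6) + 6) = -4 - 43*((21 + 6) + 6) = -4 - 43*(27 + 6) = -4 - 43*33 = -4 - 1419 = -1423)
(j(39) + g)*1143 = (39*(25 + 39) - 1423)*1143 = (39*64 - 1423)*1143 = (2496 - 1423)*1143 = 1073*1143 = 1226439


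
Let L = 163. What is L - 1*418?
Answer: -255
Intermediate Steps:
L - 1*418 = 163 - 1*418 = 163 - 418 = -255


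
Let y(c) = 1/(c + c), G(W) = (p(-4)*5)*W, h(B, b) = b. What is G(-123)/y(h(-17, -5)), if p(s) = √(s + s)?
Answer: 12300*I*√2 ≈ 17395.0*I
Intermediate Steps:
p(s) = √2*√s (p(s) = √(2*s) = √2*√s)
G(W) = 10*I*W*√2 (G(W) = ((√2*√(-4))*5)*W = ((√2*(2*I))*5)*W = ((2*I*√2)*5)*W = (10*I*√2)*W = 10*I*W*√2)
y(c) = 1/(2*c)
G(-123)/y(h(-17, -5)) = (10*I*(-123)*√2)/(((½)/(-5))) = (-1230*I*√2)/(((½)*(-⅕))) = (-1230*I*√2)/(-⅒) = -1230*I*√2*(-10) = 12300*I*√2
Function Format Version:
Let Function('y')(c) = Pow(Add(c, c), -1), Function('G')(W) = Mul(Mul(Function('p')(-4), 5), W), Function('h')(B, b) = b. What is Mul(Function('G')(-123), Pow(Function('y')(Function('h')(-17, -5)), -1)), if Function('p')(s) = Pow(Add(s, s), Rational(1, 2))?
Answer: Mul(12300, I, Pow(2, Rational(1, 2))) ≈ Mul(17395., I)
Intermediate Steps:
Function('p')(s) = Mul(Pow(2, Rational(1, 2)), Pow(s, Rational(1, 2))) (Function('p')(s) = Pow(Mul(2, s), Rational(1, 2)) = Mul(Pow(2, Rational(1, 2)), Pow(s, Rational(1, 2))))
Function('G')(W) = Mul(10, I, W, Pow(2, Rational(1, 2))) (Function('G')(W) = Mul(Mul(Mul(Pow(2, Rational(1, 2)), Pow(-4, Rational(1, 2))), 5), W) = Mul(Mul(Mul(Pow(2, Rational(1, 2)), Mul(2, I)), 5), W) = Mul(Mul(Mul(2, I, Pow(2, Rational(1, 2))), 5), W) = Mul(Mul(10, I, Pow(2, Rational(1, 2))), W) = Mul(10, I, W, Pow(2, Rational(1, 2))))
Function('y')(c) = Mul(Rational(1, 2), Pow(c, -1)) (Function('y')(c) = Pow(Mul(2, c), -1) = Mul(Rational(1, 2), Pow(c, -1)))
Mul(Function('G')(-123), Pow(Function('y')(Function('h')(-17, -5)), -1)) = Mul(Mul(10, I, -123, Pow(2, Rational(1, 2))), Pow(Mul(Rational(1, 2), Pow(-5, -1)), -1)) = Mul(Mul(-1230, I, Pow(2, Rational(1, 2))), Pow(Mul(Rational(1, 2), Rational(-1, 5)), -1)) = Mul(Mul(-1230, I, Pow(2, Rational(1, 2))), Pow(Rational(-1, 10), -1)) = Mul(Mul(-1230, I, Pow(2, Rational(1, 2))), -10) = Mul(12300, I, Pow(2, Rational(1, 2)))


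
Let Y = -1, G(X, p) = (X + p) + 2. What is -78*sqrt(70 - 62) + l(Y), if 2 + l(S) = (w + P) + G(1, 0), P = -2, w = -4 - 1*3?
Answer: -8 - 156*sqrt(2) ≈ -228.62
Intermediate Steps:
w = -7 (w = -4 - 3 = -7)
G(X, p) = 2 + X + p
l(S) = -8 (l(S) = -2 + ((-7 - 2) + (2 + 1 + 0)) = -2 + (-9 + 3) = -2 - 6 = -8)
-78*sqrt(70 - 62) + l(Y) = -78*sqrt(70 - 62) - 8 = -156*sqrt(2) - 8 = -8 - 156*sqrt(2)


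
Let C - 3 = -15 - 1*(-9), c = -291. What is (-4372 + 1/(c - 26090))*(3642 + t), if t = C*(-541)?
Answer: -607253164245/26381 ≈ -2.3019e+7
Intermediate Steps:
C = -3 (C = 3 + (-15 - 1*(-9)) = 3 + (-15 + 9) = 3 - 6 = -3)
t = 1623 (t = -3*(-541) = 1623)
(-4372 + 1/(c - 26090))*(3642 + t) = (-4372 + 1/(-291 - 26090))*(3642 + 1623) = (-4372 + 1/(-26381))*5265 = (-4372 - 1/26381)*5265 = -115337733/26381*5265 = -607253164245/26381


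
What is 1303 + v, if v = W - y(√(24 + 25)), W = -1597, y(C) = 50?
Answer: -344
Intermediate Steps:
v = -1647 (v = -1597 - 1*50 = -1597 - 50 = -1647)
1303 + v = 1303 - 1647 = -344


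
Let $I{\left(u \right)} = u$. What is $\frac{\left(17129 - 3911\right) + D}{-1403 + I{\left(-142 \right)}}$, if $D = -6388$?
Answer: $- \frac{1366}{309} \approx -4.4207$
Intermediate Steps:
$\frac{\left(17129 - 3911\right) + D}{-1403 + I{\left(-142 \right)}} = \frac{\left(17129 - 3911\right) - 6388}{-1403 - 142} = \frac{13218 - 6388}{-1545} = 6830 \left(- \frac{1}{1545}\right) = - \frac{1366}{309}$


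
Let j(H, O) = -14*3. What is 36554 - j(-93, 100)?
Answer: 36596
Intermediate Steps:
j(H, O) = -42
36554 - j(-93, 100) = 36554 - 1*(-42) = 36554 + 42 = 36596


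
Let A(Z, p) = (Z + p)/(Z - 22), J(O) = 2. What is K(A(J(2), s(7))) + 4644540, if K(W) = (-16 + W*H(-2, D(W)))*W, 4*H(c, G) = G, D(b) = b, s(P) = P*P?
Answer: 148626452949/32000 ≈ 4.6446e+6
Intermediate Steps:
s(P) = P**2
H(c, G) = G/4
A(Z, p) = (Z + p)/(-22 + Z)
K(W) = W*(-16 + W**2/4) (K(W) = (-16 + W*(W/4))*W = (-16 + W**2/4)*W = W*(-16 + W**2/4))
K(A(J(2), s(7))) + 4644540 = ((2 + 7**2)/(-22 + 2))*(-64 + ((2 + 7**2)/(-22 + 2))**2)/4 + 4644540 = ((2 + 49)/(-20))*(-64 + ((2 + 49)/(-20))**2)/4 + 4644540 = (-1/20*51)*(-64 + (-1/20*51)**2)/4 + 4644540 = (1/4)*(-51/20)*(-64 + (-51/20)**2) + 4644540 = (1/4)*(-51/20)*(-64 + 2601/400) + 4644540 = (1/4)*(-51/20)*(-22999/400) + 4644540 = 1172949/32000 + 4644540 = 148626452949/32000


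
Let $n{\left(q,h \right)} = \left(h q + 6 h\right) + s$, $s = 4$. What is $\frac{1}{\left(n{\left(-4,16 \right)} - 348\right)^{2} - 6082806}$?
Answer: $- \frac{1}{5985462} \approx -1.6707 \cdot 10^{-7}$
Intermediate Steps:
$n{\left(q,h \right)} = 4 + 6 h + h q$ ($n{\left(q,h \right)} = \left(h q + 6 h\right) + 4 = \left(6 h + h q\right) + 4 = 4 + 6 h + h q$)
$\frac{1}{\left(n{\left(-4,16 \right)} - 348\right)^{2} - 6082806} = \frac{1}{\left(\left(4 + 6 \cdot 16 + 16 \left(-4\right)\right) - 348\right)^{2} - 6082806} = \frac{1}{\left(\left(4 + 96 - 64\right) - 348\right)^{2} - 6082806} = \frac{1}{\left(36 - 348\right)^{2} - 6082806} = \frac{1}{\left(-312\right)^{2} - 6082806} = \frac{1}{97344 - 6082806} = \frac{1}{-5985462} = - \frac{1}{5985462}$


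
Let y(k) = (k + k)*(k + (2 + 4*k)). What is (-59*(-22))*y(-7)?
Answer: 599676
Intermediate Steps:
y(k) = 2*k*(2 + 5*k) (y(k) = (2*k)*(2 + 5*k) = 2*k*(2 + 5*k))
(-59*(-22))*y(-7) = (-59*(-22))*(2*(-7)*(2 + 5*(-7))) = 1298*(2*(-7)*(2 - 35)) = 1298*(2*(-7)*(-33)) = 1298*462 = 599676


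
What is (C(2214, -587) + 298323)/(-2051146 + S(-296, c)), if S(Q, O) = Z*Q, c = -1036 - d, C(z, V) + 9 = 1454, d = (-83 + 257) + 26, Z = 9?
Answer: -149884/1026905 ≈ -0.14596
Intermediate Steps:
d = 200 (d = 174 + 26 = 200)
C(z, V) = 1445 (C(z, V) = -9 + 1454 = 1445)
c = -1236 (c = -1036 - 1*200 = -1036 - 200 = -1236)
S(Q, O) = 9*Q
(C(2214, -587) + 298323)/(-2051146 + S(-296, c)) = (1445 + 298323)/(-2051146 + 9*(-296)) = 299768/(-2051146 - 2664) = 299768/(-2053810) = 299768*(-1/2053810) = -149884/1026905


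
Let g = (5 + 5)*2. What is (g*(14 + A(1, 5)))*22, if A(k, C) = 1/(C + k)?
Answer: 18700/3 ≈ 6233.3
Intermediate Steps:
g = 20 (g = 10*2 = 20)
(g*(14 + A(1, 5)))*22 = (20*(14 + 1/(5 + 1)))*22 = (20*(14 + 1/6))*22 = (20*(14 + ⅙))*22 = (20*(85/6))*22 = (850/3)*22 = 18700/3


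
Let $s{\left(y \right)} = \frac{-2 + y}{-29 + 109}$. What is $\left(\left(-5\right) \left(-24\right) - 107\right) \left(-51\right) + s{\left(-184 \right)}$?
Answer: $- \frac{26613}{40} \approx -665.33$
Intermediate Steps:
$s{\left(y \right)} = - \frac{1}{40} + \frac{y}{80}$ ($s{\left(y \right)} = \frac{-2 + y}{80} = \left(-2 + y\right) \frac{1}{80} = - \frac{1}{40} + \frac{y}{80}$)
$\left(\left(-5\right) \left(-24\right) - 107\right) \left(-51\right) + s{\left(-184 \right)} = \left(\left(-5\right) \left(-24\right) - 107\right) \left(-51\right) + \left(- \frac{1}{40} + \frac{1}{80} \left(-184\right)\right) = \left(120 - 107\right) \left(-51\right) - \frac{93}{40} = 13 \left(-51\right) - \frac{93}{40} = -663 - \frac{93}{40} = - \frac{26613}{40}$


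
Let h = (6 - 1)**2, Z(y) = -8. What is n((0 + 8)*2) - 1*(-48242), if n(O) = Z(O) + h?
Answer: 48259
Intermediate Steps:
h = 25 (h = 5**2 = 25)
n(O) = 17 (n(O) = -8 + 25 = 17)
n((0 + 8)*2) - 1*(-48242) = 17 - 1*(-48242) = 17 + 48242 = 48259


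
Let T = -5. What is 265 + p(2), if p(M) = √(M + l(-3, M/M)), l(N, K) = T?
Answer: 265 + I*√3 ≈ 265.0 + 1.732*I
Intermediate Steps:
l(N, K) = -5
p(M) = √(-5 + M) (p(M) = √(M - 5) = √(-5 + M))
265 + p(2) = 265 + √(-5 + 2) = 265 + √(-3) = 265 + I*√3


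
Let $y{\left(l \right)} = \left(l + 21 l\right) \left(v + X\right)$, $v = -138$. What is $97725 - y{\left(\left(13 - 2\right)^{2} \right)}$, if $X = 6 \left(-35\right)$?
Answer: $1024101$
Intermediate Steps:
$X = -210$
$y{\left(l \right)} = - 7656 l$ ($y{\left(l \right)} = \left(l + 21 l\right) \left(-138 - 210\right) = 22 l \left(-348\right) = - 7656 l$)
$97725 - y{\left(\left(13 - 2\right)^{2} \right)} = 97725 - - 7656 \left(13 - 2\right)^{2} = 97725 - - 7656 \cdot 11^{2} = 97725 - \left(-7656\right) 121 = 97725 - -926376 = 97725 + 926376 = 1024101$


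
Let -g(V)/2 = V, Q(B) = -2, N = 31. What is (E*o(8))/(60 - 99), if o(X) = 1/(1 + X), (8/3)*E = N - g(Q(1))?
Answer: -3/104 ≈ -0.028846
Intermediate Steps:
g(V) = -2*V
E = 81/8 (E = 3*(31 - (-2)*(-2))/8 = 3*(31 - 1*4)/8 = 3*(31 - 4)/8 = (3/8)*27 = 81/8 ≈ 10.125)
(E*o(8))/(60 - 99) = (81/(8*(1 + 8)))/(60 - 99) = ((81/8)/9)/(-39) = ((81/8)*(1/9))*(-1/39) = (9/8)*(-1/39) = -3/104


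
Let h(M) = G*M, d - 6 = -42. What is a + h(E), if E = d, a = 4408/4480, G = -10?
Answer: 202151/560 ≈ 360.98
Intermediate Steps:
a = 551/560 (a = 4408*(1/4480) = 551/560 ≈ 0.98393)
d = -36 (d = 6 - 42 = -36)
E = -36
h(M) = -10*M
a + h(E) = 551/560 - 10*(-36) = 551/560 + 360 = 202151/560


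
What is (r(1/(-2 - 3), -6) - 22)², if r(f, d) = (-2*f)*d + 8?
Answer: 6724/25 ≈ 268.96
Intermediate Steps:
r(f, d) = 8 - 2*d*f (r(f, d) = -2*d*f + 8 = 8 - 2*d*f)
(r(1/(-2 - 3), -6) - 22)² = ((8 - 2*(-6)/(-2 - 3)) - 22)² = ((8 - 2*(-6)/(-5)) - 22)² = ((8 - 2*(-6)*(-⅕)) - 22)² = ((8 - 12/5) - 22)² = (28/5 - 22)² = (-82/5)² = 6724/25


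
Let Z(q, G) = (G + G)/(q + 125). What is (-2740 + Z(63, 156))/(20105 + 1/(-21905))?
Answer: -1409608655/10349400564 ≈ -0.13620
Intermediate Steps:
Z(q, G) = 2*G/(125 + q) (Z(q, G) = (2*G)/(125 + q) = 2*G/(125 + q))
(-2740 + Z(63, 156))/(20105 + 1/(-21905)) = (-2740 + 2*156/(125 + 63))/(20105 + 1/(-21905)) = (-2740 + 2*156/188)/(20105 - 1/21905) = (-2740 + 2*156*(1/188))/(440400024/21905) = (-2740 + 78/47)*(21905/440400024) = -128702/47*21905/440400024 = -1409608655/10349400564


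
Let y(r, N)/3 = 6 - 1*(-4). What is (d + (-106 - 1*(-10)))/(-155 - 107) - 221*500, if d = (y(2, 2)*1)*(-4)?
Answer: -14475392/131 ≈ -1.1050e+5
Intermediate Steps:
y(r, N) = 30 (y(r, N) = 3*(6 - 1*(-4)) = 3*(6 + 4) = 3*10 = 30)
d = -120 (d = (30*1)*(-4) = 30*(-4) = -120)
(d + (-106 - 1*(-10)))/(-155 - 107) - 221*500 = (-120 + (-106 - 1*(-10)))/(-155 - 107) - 221*500 = (-120 + (-106 + 10))/(-262) - 110500 = (-120 - 96)*(-1/262) - 110500 = -216*(-1/262) - 110500 = 108/131 - 110500 = -14475392/131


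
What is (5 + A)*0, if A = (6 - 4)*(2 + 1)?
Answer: 0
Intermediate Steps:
A = 6 (A = 2*3 = 6)
(5 + A)*0 = (5 + 6)*0 = 11*0 = 0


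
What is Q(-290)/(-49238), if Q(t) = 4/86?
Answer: -1/1058617 ≈ -9.4463e-7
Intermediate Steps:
Q(t) = 2/43 (Q(t) = 4*(1/86) = 2/43)
Q(-290)/(-49238) = (2/43)/(-49238) = (2/43)*(-1/49238) = -1/1058617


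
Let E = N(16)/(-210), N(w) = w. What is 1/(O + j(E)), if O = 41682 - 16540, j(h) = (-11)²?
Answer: 1/25263 ≈ 3.9584e-5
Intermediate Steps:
E = -8/105 (E = 16/(-210) = 16*(-1/210) = -8/105 ≈ -0.076190)
j(h) = 121
O = 25142
1/(O + j(E)) = 1/(25142 + 121) = 1/25263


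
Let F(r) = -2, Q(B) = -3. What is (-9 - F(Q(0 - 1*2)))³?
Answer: -343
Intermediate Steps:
(-9 - F(Q(0 - 1*2)))³ = (-9 - 1*(-2))³ = (-9 + 2)³ = (-7)³ = -343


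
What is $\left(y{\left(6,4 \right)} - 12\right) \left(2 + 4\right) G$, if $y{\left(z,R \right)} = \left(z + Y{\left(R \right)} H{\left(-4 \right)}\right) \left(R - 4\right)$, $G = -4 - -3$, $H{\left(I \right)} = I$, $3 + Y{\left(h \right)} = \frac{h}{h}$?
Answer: $72$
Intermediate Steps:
$Y{\left(h \right)} = -2$ ($Y{\left(h \right)} = -3 + \frac{h}{h} = -3 + 1 = -2$)
$G = -1$ ($G = -4 + 3 = -1$)
$y{\left(z,R \right)} = \left(-4 + R\right) \left(8 + z\right)$ ($y{\left(z,R \right)} = \left(z - -8\right) \left(R - 4\right) = \left(z + 8\right) \left(-4 + R\right) = \left(8 + z\right) \left(-4 + R\right) = \left(-4 + R\right) \left(8 + z\right)$)
$\left(y{\left(6,4 \right)} - 12\right) \left(2 + 4\right) G = \left(\left(-32 - 24 + 8 \cdot 4 + 4 \cdot 6\right) - 12\right) \left(2 + 4\right) \left(-1\right) = \left(\left(-32 - 24 + 32 + 24\right) - 12\right) 6 \left(-1\right) = \left(0 - 12\right) \left(-6\right) = \left(-12\right) \left(-6\right) = 72$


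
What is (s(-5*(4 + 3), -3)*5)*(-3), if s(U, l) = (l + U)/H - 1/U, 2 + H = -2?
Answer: -2001/14 ≈ -142.93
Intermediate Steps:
H = -4 (H = -2 - 2 = -4)
s(U, l) = -1/U - U/4 - l/4 (s(U, l) = (l + U)/(-4) - 1/U = (U + l)*(-¼) - 1/U = (-U/4 - l/4) - 1/U = -1/U - U/4 - l/4)
(s(-5*(4 + 3), -3)*5)*(-3) = (((-4 - (-5*(4 + 3))*(-5*(4 + 3) - 3))/(4*((-5*(4 + 3)))))*5)*(-3) = (((-4 - (-5*7)*(-5*7 - 3))/(4*((-5*7))))*5)*(-3) = (((¼)*(-4 - 1*(-35)*(-35 - 3))/(-35))*5)*(-3) = (((¼)*(-1/35)*(-4 - 1*(-35)*(-38)))*5)*(-3) = (((¼)*(-1/35)*(-4 - 1330))*5)*(-3) = (((¼)*(-1/35)*(-1334))*5)*(-3) = ((667/70)*5)*(-3) = (667/14)*(-3) = -2001/14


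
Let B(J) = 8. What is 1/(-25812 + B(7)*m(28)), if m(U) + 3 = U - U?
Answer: -1/25836 ≈ -3.8706e-5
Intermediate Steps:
m(U) = -3 (m(U) = -3 + (U - U) = -3 + 0 = -3)
1/(-25812 + B(7)*m(28)) = 1/(-25812 + 8*(-3)) = 1/(-25812 - 24) = 1/(-25836) = -1/25836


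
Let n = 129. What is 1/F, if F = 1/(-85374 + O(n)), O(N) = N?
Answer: -85245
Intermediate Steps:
F = -1/85245 (F = 1/(-85374 + 129) = 1/(-85245) = -1/85245 ≈ -1.1731e-5)
1/F = 1/(-1/85245) = -85245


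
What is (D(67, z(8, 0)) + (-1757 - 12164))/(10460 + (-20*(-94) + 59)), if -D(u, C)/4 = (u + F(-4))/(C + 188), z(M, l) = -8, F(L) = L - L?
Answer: -626512/557955 ≈ -1.1229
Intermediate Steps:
F(L) = 0
D(u, C) = -4*u/(188 + C) (D(u, C) = -4*(u + 0)/(C + 188) = -4*u/(188 + C))
(D(67, z(8, 0)) + (-1757 - 12164))/(10460 + (-20*(-94) + 59)) = (-4*67/(188 - 8) + (-1757 - 12164))/(10460 + (-20*(-94) + 59)) = (-4*67/180 - 13921)/(10460 + (1880 + 59)) = (-4*67*1/180 - 13921)/(10460 + 1939) = (-67/45 - 13921)/12399 = -626512/45*1/12399 = -626512/557955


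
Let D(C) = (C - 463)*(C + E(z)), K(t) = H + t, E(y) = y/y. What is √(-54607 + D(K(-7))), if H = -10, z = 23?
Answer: I*√46927 ≈ 216.63*I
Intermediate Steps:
E(y) = 1
K(t) = -10 + t
D(C) = (1 + C)*(-463 + C) (D(C) = (C - 463)*(C + 1) = (-463 + C)*(1 + C) = (1 + C)*(-463 + C))
√(-54607 + D(K(-7))) = √(-54607 + (-463 + (-10 - 7)² - 462*(-10 - 7))) = √(-54607 + (-463 + (-17)² - 462*(-17))) = √(-54607 + (-463 + 289 + 7854)) = √(-54607 + 7680) = √(-46927) = I*√46927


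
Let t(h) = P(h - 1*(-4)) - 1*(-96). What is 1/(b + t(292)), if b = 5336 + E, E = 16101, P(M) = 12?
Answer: 1/21545 ≈ 4.6414e-5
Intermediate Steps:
t(h) = 108 (t(h) = 12 - 1*(-96) = 12 + 96 = 108)
b = 21437 (b = 5336 + 16101 = 21437)
1/(b + t(292)) = 1/(21437 + 108) = 1/21545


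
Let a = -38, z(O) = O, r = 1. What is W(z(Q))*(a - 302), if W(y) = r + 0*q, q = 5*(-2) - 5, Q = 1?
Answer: -340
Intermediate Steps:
q = -15 (q = -10 - 5 = -15)
W(y) = 1 (W(y) = 1 + 0*(-15) = 1 + 0 = 1)
W(z(Q))*(a - 302) = 1*(-38 - 302) = 1*(-340) = -340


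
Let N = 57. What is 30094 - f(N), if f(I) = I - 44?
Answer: 30081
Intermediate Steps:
f(I) = -44 + I
30094 - f(N) = 30094 - (-44 + 57) = 30094 - 1*13 = 30094 - 13 = 30081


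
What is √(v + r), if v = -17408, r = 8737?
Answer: I*√8671 ≈ 93.118*I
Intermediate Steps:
√(v + r) = √(-17408 + 8737) = √(-8671) = I*√8671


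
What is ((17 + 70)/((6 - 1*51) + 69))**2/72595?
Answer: 841/4646080 ≈ 0.00018101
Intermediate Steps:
((17 + 70)/((6 - 1*51) + 69))**2/72595 = (87/((6 - 51) + 69))**2*(1/72595) = (87/(-45 + 69))**2*(1/72595) = (87/24)**2*(1/72595) = (87*(1/24))**2*(1/72595) = (29/8)**2*(1/72595) = (841/64)*(1/72595) = 841/4646080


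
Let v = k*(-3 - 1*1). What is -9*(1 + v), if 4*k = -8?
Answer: -81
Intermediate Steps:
k = -2 (k = (¼)*(-8) = -2)
v = 8 (v = -2*(-3 - 1*1) = -2*(-3 - 1) = -2*(-4) = 8)
-9*(1 + v) = -9*(1 + 8) = -9*9 = -81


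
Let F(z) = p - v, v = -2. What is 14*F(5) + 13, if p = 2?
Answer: 69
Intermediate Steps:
F(z) = 4 (F(z) = 2 - 1*(-2) = 2 + 2 = 4)
14*F(5) + 13 = 14*4 + 13 = 56 + 13 = 69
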